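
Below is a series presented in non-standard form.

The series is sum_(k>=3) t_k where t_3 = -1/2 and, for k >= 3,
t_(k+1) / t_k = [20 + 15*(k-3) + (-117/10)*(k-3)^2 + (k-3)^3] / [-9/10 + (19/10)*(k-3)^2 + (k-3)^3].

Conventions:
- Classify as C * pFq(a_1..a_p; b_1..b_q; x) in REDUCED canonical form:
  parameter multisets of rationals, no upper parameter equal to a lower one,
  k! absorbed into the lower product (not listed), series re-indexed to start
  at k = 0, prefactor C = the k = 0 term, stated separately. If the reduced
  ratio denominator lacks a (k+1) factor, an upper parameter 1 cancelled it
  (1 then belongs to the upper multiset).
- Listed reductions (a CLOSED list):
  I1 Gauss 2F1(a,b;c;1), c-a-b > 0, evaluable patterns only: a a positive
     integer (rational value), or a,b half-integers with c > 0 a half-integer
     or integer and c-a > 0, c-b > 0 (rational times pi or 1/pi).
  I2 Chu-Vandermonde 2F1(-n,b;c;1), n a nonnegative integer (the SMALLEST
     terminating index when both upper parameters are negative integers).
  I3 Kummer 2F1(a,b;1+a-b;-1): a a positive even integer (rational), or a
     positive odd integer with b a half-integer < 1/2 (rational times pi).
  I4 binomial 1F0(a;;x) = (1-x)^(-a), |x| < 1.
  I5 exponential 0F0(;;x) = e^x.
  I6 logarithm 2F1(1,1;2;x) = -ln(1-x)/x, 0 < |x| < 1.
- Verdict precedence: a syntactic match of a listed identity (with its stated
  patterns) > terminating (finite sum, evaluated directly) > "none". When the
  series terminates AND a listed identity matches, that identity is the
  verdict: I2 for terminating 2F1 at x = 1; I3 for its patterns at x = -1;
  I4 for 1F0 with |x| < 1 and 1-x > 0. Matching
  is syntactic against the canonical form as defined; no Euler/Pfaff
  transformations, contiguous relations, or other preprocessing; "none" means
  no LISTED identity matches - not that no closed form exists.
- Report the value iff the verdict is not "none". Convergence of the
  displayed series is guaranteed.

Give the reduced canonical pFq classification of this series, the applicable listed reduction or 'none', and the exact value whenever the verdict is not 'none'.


Reduced: x = 1, 3F2, upper = {-10, -5/2, 4/5}, lower = {-3/5, 3/2}, C = -1/2. Verdict: terminating - no listed pattern fits, but -10 in the upper list cuts the series at k = 10; direct evaluation. Its exact value is 339435922681/1495998504.

First insight: t_0 being -1/2, factor the ratio over Q (prefactor -1/2): negated roots = parameters.
Step ratio: r(k) = 1 * (k-10) (k-5/2) (k+4/5) / [(k-3/5) (k+3/2) (k+1)] - rational; roots negated = parameters, x = 1, C = -1/2.


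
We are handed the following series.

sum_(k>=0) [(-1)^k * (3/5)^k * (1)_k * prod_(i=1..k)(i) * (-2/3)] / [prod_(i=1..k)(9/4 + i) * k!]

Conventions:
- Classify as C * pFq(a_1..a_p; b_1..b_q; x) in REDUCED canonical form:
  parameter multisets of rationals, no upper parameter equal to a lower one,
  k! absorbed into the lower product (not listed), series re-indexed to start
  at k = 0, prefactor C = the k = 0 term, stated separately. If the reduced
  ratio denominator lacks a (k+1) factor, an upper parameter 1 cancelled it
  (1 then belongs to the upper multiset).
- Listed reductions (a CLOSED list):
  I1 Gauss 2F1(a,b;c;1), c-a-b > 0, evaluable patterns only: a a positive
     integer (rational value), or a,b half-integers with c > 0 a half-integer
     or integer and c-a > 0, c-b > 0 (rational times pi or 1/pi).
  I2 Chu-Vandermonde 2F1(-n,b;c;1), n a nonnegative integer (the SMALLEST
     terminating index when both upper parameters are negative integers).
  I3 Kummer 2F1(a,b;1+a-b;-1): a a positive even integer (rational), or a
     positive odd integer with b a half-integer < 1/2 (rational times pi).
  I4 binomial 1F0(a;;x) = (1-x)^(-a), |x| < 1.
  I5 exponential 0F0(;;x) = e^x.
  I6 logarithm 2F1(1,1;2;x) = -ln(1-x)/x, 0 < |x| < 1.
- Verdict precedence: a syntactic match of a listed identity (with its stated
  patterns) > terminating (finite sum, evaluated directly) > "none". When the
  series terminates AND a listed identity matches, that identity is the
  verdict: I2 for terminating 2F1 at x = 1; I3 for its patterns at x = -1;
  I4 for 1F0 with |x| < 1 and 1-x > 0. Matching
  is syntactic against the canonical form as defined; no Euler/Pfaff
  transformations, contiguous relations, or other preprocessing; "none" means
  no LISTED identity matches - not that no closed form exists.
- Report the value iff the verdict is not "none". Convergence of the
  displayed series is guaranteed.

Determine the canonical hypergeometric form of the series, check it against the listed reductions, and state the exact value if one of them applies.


Reduced: x = -3/5, 2F1, upper = {1, 1}, lower = {13/4}, C = -2/3. Verdict: none. No listed pattern accepts 2F1(1, 1; 13/4; -3/5).

Key step: with t_0 = -2/3, the running product (C = -2/3) telescopes to a rising factorial.
Term ratio: r(k) = (-3/5) * (k+1) (k+1) / [(k+13/4) (k+1)] - poly over poly, x = (-3/5) from leading terms; C = -2/3 at k = 0.


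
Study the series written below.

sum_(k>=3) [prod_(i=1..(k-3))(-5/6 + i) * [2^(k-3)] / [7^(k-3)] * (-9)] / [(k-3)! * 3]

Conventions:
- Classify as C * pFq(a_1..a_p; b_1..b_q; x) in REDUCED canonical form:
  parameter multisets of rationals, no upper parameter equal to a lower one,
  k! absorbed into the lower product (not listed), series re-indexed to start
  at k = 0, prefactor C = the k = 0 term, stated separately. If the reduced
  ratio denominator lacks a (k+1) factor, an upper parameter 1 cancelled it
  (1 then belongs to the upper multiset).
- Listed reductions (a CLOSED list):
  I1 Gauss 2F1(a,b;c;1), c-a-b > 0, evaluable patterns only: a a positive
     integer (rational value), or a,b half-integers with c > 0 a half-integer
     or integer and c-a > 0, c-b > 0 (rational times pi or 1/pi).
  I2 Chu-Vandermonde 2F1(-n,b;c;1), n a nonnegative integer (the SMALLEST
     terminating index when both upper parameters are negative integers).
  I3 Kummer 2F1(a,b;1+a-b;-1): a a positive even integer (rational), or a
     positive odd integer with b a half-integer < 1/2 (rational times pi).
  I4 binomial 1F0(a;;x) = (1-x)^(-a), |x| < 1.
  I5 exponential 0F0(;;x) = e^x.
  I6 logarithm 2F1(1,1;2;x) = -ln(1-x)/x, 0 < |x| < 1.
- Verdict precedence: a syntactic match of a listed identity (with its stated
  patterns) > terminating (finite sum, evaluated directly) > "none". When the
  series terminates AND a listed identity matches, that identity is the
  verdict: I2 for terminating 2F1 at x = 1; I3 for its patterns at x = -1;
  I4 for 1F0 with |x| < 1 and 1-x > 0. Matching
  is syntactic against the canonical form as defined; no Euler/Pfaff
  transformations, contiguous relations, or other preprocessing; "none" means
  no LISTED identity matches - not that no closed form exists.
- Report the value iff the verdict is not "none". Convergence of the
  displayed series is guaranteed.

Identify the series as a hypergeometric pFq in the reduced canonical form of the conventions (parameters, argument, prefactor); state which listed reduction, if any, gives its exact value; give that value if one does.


Canonical form: C = -3 times 1F0 with upper {1/6}, lower {-}, x = 2/7. Verdict: the binomial series (I4) applies (the 1F0 binomial series: exponent -1/6, x = 2/7). Sum: (-3) * (5/7)^(-1/6).

First insight: with t_0 = -3, the two geometric factors (C = -3, x = 2/7) combine into one argument.
Step ratio: r(k) = (2/7) * (k+1/6) / [(k+1)] - rational in k, leading ratio (2/7); with t_0 = -3, classification follows.


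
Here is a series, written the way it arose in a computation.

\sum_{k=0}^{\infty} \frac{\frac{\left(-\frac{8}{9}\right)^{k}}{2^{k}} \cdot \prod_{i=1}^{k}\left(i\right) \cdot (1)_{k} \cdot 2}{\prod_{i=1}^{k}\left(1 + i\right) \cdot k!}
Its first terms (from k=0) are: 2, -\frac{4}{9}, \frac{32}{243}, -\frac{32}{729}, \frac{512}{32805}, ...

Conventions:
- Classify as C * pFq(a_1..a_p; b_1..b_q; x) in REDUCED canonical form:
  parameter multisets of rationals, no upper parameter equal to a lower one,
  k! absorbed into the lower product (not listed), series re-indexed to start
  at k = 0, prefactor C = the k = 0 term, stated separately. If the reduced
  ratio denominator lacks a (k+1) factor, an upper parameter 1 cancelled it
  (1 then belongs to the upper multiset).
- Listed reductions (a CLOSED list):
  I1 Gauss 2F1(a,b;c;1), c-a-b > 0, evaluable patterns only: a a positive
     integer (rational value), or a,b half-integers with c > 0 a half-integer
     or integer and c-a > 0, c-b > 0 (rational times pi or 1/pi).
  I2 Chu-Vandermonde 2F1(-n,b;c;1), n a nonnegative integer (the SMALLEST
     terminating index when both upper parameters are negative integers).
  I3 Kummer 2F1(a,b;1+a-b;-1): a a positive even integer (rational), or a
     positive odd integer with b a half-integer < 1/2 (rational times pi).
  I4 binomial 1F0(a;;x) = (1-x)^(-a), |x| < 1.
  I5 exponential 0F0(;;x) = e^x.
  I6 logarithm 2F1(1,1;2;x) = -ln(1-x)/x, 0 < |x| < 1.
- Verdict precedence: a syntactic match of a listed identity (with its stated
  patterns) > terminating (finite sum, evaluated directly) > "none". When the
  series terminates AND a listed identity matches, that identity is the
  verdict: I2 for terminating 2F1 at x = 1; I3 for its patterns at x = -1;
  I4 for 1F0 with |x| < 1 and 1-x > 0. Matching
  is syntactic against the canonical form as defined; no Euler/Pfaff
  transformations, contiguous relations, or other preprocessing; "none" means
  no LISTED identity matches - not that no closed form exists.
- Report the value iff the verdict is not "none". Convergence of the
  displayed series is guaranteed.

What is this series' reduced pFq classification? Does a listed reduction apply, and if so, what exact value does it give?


Prefactor 2, argument -\frac{4}{9}: 2F1 with upper {1, 1} over lower {2}. Verdict: logarithm (I6) matches (the logarithm: parameters (1,1;2), x = -\frac{4}{9}). Value: \frac{9}{2} \cdot \ln\left(\frac{13}{9}\right).

First insight: with t_0 = 2, the lower running product (C = 2, x = -4/9) is a rising factorial.
Ratio: r(k) = -\frac{4}{9} * (k+1) (k+1) / [(k+2) (k+1)] - poly over poly, x = -\frac{4}{9} from leading terms; C = 2 at k = 0.


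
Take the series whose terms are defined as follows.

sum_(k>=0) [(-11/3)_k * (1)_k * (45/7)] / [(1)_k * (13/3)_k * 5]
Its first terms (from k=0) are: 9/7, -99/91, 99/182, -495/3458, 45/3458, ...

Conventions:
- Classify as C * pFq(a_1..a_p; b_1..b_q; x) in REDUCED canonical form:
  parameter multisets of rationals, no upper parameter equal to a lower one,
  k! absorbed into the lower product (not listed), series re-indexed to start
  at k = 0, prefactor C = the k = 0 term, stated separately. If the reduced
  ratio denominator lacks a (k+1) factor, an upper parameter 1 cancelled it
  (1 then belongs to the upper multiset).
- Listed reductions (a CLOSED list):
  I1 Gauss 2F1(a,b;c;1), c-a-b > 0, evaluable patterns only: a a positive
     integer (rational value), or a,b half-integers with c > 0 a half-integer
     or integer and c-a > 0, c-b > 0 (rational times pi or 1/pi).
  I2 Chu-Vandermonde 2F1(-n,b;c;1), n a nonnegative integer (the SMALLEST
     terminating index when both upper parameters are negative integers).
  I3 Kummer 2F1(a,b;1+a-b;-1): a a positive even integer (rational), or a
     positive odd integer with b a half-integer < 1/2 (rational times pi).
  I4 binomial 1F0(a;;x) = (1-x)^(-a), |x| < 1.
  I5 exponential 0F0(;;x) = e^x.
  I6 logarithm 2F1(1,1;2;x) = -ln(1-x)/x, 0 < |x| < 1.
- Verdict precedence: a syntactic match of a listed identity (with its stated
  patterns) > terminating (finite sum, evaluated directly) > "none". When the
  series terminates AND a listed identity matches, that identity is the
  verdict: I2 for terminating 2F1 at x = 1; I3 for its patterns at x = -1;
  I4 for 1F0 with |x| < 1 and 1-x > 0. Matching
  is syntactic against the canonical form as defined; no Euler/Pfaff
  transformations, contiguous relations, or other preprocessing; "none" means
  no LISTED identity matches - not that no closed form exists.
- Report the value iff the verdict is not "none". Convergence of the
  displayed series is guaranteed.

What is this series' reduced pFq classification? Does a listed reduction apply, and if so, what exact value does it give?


Reduced: x = 1, 2F1, upper = {-11/3, 1}, lower = {13/3}, C = 9/7. Verdict at x = 1: the Gauss summation I1 matches (x = 1: the Gamma ratio telescopes since c-a-b = 7 > 0 and a = 1 in Z>0). Its exact value is 30/49.

Structural cue: t_0 = 9/7 here, and the constant factors (C = 9/7, x = 1) combine into one prefactor.
Ratio: r(k) = 1 * (k-11/3) (k+1) / [(k+13/3) (k+1)] - rational in k. x = 1; t_0 = 9/7; negate the roots.


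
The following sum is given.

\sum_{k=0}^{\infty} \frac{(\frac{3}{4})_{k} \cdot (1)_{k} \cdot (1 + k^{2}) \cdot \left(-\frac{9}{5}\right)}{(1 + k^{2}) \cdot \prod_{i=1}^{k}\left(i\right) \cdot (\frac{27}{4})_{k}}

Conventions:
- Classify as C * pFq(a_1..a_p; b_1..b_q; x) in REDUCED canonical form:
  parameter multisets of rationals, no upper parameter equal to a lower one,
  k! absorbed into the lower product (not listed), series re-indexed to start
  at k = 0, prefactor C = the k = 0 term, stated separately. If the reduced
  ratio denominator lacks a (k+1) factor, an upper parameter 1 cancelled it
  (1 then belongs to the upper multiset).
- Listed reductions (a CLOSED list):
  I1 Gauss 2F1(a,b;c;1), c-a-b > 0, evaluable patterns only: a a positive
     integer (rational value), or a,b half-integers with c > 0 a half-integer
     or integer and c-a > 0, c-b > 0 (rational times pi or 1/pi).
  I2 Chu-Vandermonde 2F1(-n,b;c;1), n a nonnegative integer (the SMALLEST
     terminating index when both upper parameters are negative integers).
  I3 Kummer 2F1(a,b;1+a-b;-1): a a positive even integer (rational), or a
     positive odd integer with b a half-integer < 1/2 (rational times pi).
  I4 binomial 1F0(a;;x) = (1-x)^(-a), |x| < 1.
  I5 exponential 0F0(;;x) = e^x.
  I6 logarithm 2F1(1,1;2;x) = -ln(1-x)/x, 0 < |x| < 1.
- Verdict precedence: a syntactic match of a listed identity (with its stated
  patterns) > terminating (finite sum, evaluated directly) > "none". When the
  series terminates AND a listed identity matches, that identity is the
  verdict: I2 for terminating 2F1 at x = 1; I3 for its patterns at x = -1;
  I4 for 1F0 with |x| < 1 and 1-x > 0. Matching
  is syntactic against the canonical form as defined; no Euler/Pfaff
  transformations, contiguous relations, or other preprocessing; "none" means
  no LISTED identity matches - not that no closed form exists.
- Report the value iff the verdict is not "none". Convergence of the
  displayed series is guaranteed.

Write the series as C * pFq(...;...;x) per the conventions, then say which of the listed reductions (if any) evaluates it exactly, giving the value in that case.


Canonical form: C = -\frac{9}{5} times 2F1 with upper {\frac{3}{4}, 1}, lower {\frac{27}{4}}, x = 1. Verdict: Gauss (I1, integer-parameter pattern) matches (x = 1: the Gamma ratio telescopes since c-a-b = 5 > 0 and a = 1 in Z>0). Hence: -\frac{207}{100}.

First insight: t_0 = -\frac{9}{5} here, and k^2 + 1 divides numerator and denominator alike; C = -9/5 after cancelling.
Step ratio: r(k) = 1 * (k+\frac{3}{4}) (k+1) / [(k+\frac{27}{4}) (k+1)] - poly over poly, x = 1 from leading terms; C = -\frac{9}{5} at k = 0.


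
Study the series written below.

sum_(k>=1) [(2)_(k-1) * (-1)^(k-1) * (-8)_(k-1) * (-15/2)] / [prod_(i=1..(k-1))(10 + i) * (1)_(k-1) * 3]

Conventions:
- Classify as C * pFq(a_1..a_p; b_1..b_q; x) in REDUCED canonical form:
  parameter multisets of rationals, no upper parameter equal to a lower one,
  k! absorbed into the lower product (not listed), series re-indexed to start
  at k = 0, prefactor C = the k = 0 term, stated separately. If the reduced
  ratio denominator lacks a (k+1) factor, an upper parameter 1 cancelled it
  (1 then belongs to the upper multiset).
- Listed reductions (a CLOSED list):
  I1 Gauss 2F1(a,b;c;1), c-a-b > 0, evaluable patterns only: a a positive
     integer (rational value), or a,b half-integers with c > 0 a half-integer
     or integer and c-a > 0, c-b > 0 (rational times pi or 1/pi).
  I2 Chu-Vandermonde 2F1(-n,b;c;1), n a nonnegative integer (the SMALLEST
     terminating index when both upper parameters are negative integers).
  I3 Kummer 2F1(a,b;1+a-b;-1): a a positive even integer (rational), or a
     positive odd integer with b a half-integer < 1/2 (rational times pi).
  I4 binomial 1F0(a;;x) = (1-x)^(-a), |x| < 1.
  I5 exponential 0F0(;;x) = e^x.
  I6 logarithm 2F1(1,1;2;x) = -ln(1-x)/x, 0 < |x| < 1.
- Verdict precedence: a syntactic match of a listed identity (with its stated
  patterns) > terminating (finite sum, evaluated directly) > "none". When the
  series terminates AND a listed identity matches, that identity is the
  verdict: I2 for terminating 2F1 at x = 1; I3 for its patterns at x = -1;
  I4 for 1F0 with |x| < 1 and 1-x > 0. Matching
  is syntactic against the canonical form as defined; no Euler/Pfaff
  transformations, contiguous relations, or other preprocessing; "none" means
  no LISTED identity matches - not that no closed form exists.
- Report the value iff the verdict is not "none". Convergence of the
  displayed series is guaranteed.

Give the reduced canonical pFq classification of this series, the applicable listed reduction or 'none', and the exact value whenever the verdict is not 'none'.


The series (x = -1) is 2F1: upper {-8, 2}, lower {11}, prefactor -5/2. Verdict at x = -1: the Kummer evaluation I3 matches (x = -1; c = 11 equals 1+a-b for upper {-8, 2}: listed pattern). Value: -25/2.

Key step: x = (-1) and the constant factors (C = -5/2) combine into one prefactor.
Consecutive-term ratio: r(k) = (-1) * (k-8) (k+2) / [(k+11) (k+1)] - rational; roots negated = parameters, x = (-1), C = -5/2.


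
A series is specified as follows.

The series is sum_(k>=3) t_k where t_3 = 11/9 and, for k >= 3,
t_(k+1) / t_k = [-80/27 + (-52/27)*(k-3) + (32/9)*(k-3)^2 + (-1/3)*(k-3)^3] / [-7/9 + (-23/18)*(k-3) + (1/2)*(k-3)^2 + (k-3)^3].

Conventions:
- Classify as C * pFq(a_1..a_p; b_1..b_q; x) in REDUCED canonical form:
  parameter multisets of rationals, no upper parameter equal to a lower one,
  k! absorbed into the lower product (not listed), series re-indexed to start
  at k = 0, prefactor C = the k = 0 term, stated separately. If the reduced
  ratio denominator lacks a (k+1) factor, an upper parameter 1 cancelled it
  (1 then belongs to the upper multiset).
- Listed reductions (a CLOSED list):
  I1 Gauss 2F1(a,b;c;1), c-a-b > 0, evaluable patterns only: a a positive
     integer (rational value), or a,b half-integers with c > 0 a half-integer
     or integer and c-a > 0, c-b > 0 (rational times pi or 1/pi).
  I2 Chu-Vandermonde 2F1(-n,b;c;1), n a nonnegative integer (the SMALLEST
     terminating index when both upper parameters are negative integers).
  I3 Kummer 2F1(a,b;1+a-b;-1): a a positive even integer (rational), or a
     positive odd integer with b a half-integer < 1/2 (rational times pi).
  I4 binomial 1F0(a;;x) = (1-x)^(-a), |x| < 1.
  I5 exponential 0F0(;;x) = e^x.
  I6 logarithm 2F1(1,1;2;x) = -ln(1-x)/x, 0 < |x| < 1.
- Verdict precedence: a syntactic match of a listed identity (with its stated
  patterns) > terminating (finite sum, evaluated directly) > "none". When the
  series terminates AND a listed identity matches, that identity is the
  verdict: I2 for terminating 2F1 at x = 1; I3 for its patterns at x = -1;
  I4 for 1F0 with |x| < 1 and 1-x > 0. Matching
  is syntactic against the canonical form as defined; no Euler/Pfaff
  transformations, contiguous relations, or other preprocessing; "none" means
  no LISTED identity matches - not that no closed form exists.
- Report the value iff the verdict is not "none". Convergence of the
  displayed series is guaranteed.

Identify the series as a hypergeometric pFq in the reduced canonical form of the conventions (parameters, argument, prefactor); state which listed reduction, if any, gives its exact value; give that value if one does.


Canonical form: C = 11/9 times 2F1 with upper {-10, -4/3}, lower {-7/6}, x = -1/3. Verdict: terminating - upper parameter -10 makes this a finite sum (last index 10), evaluated exactly. Exact value: 3061717967972497/81284842132011.

First insight: with t_0 = 11/9, factor the ratio over Q (C = 11/9, x = -1/3): negated roots = parameters.
Consecutive-term ratio: r(k) = (-1/3) * (k-10) (k-4/3) / [(k-7/6) (k+1)] - rational; roots negated = parameters, x = (-1/3), C = 11/9.


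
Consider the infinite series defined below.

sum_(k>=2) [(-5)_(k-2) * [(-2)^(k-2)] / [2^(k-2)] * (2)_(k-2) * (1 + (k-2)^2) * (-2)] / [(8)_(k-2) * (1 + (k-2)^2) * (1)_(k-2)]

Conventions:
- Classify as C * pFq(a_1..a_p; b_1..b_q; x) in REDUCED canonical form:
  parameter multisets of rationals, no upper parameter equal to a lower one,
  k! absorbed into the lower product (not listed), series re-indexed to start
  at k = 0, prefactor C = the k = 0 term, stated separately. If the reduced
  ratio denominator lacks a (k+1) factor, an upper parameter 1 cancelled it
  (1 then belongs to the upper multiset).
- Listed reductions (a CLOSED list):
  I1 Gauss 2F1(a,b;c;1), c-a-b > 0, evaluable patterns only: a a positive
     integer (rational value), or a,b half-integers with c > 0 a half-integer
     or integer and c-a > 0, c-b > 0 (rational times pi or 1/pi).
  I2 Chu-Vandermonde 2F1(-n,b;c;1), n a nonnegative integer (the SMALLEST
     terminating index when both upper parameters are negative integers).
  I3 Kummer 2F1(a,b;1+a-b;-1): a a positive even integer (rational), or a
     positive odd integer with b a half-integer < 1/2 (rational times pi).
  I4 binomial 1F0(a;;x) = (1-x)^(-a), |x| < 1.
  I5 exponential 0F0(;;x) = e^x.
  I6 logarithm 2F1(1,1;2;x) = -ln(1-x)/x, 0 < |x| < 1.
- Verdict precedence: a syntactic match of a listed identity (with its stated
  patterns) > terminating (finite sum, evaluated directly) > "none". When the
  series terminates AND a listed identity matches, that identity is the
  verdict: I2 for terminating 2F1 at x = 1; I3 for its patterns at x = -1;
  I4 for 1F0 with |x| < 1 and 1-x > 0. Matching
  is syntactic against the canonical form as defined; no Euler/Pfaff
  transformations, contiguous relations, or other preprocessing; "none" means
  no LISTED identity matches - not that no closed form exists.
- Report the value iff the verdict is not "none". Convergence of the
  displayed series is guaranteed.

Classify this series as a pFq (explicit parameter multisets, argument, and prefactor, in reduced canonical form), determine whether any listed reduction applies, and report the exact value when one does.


This is -2 * 2F1(-5, 2; 8; -1) in reduced canonical form. Verdict: this is the Kummer evaluation I3 (x = -1; c = 8 equals 1+a-b for upper {-5, 2}: listed pattern). Its exact value is -7.

Key step: t_0 = -2 here, and the two k-th powers (prefactor -2) combine into one argument.
Adjacent-term ratio: r(k) = (-1) * (k-5) (k+2) / [(k+8) (k+1)] - rational in k. x = (-1); t_0 = -2; negate the roots.


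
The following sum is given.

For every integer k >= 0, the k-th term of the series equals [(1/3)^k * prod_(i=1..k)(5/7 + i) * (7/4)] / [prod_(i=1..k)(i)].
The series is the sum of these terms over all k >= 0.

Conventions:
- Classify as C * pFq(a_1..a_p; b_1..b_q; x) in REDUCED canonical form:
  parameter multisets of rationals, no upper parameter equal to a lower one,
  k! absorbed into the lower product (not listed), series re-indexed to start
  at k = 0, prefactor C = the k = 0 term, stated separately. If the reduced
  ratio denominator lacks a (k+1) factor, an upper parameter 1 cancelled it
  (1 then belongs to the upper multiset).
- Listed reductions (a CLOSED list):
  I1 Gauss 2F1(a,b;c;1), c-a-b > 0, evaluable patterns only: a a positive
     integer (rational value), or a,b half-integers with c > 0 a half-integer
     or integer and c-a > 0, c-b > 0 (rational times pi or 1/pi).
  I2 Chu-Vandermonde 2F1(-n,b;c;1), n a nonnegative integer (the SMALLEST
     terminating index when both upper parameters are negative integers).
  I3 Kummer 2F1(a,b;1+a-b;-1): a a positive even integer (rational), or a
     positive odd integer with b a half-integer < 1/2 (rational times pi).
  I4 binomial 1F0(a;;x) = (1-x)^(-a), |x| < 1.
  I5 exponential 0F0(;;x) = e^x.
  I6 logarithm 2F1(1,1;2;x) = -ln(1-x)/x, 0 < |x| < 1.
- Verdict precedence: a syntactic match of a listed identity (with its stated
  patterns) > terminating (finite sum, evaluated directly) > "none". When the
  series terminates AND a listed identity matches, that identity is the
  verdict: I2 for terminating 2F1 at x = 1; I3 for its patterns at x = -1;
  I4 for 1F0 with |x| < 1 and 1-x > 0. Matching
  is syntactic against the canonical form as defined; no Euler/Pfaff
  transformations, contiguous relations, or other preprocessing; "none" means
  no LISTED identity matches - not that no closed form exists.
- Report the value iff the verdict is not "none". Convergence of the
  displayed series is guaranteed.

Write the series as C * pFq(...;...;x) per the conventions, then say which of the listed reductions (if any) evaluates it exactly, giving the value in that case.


Reduced: x = 1/3, 1F0, upper = {12/7}, lower = {-}, C = 7/4. Verdict at x = 1/3: binomial (I4) matches (the 1F0 binomial series: exponent -12/7, x = 1/3). Hence: (7/4) * (2/3)^(-12/7).

Structural cue: t_0 being 7/4, the product of the first k integers (prefactor 7/4) is k!.
Consecutive-term ratio: r(k) = (1/3) * (k+12/7) / [(k+1)] - rational; roots negated = parameters, x = (1/3), C = 7/4.


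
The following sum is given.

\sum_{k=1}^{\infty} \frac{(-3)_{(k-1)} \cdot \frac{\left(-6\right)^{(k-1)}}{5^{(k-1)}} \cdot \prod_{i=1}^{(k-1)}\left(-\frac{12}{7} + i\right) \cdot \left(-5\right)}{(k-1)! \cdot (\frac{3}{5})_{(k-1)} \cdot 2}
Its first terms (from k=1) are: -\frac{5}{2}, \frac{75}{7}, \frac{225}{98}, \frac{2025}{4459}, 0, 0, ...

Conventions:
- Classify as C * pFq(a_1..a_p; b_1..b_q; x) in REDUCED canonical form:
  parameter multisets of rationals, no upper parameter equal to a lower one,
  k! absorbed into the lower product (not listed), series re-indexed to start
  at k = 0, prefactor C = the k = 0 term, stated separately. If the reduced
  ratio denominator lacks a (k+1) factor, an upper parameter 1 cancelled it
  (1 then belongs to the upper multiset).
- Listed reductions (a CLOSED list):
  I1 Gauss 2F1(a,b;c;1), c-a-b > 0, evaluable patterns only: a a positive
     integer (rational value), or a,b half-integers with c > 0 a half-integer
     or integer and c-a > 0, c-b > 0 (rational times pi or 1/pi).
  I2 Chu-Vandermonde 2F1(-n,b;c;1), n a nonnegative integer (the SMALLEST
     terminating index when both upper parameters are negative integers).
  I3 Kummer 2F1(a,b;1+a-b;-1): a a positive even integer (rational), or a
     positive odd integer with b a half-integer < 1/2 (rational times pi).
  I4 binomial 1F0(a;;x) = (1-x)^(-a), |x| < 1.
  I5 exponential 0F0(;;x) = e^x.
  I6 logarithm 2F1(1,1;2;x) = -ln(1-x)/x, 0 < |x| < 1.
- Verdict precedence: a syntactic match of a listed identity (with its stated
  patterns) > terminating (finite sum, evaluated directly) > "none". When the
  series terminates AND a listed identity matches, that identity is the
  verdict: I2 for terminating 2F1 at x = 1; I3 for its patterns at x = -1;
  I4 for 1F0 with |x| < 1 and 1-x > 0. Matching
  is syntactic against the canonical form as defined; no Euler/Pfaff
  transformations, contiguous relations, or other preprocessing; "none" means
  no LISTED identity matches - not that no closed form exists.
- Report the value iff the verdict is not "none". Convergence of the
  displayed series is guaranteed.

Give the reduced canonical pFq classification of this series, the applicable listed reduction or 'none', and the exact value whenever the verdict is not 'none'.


With C = -\frac{5}{2}: the canonical form is 2F1(-3, -\frac{5}{7}; \frac{3}{5}; -\frac{6}{5}). Verdict: terminating - upper -3 stops the sum at k = 3; the 4 terms are added exactly. Value: \frac{48890}{4459}.

Key step: from the first term -\frac{5}{2}: the running product (prefactor -5/2) telescopes to a rising factorial.
Consecutive-term ratio: r(k) = -\frac{6}{5} * (k-3) (k-\frac{5}{7}) / [(k+\frac{3}{5}) (k+1)] - rational in k, leading ratio -\frac{6}{5}; with t_0 = -\frac{5}{2}, classification follows.


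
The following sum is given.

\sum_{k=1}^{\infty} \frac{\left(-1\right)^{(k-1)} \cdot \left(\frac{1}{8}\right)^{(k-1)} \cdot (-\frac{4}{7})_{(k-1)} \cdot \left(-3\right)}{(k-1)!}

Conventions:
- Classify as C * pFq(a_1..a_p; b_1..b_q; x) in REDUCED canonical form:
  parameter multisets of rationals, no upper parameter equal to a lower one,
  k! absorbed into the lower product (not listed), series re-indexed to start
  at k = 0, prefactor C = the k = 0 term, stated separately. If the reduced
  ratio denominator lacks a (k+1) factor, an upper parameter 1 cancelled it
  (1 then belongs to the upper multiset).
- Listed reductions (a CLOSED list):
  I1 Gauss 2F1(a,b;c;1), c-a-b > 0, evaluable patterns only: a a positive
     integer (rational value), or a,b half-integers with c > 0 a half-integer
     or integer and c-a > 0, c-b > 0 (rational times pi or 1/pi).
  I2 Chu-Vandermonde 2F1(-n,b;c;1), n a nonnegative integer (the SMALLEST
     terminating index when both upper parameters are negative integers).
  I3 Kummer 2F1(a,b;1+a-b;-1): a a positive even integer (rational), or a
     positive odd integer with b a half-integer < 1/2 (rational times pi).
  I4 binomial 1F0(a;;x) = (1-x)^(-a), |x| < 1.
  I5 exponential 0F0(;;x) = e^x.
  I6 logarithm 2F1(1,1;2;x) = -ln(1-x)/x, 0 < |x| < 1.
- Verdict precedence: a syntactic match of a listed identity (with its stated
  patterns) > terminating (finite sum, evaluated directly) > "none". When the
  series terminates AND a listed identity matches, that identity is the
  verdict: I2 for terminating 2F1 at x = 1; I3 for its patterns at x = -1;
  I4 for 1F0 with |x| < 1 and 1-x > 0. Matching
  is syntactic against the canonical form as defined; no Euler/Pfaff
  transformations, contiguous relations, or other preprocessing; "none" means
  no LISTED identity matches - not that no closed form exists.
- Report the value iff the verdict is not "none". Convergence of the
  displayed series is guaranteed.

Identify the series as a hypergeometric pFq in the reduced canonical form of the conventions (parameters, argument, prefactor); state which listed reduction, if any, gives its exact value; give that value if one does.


Classification (C = -3): 1F0 with upper {-\frac{4}{7}}, lower {-}, argument x = -\frac{1}{8}. Verdict at x = -\frac{1}{8}: the binomial series (I4) matches (the 1F0 binomial series: exponent 4/7, x = -\frac{1}{8}). Its exact value is \left(-3\right) \cdot \left(\frac{9}{8}\right)^{\frac{4}{7}}.

The tell: with t_0 = -3, the (-1)^k factor (prefactor -3) folds into the argument's sign.
Term ratio: r(k) = -\frac{1}{8} * (k-\frac{4}{7}) / [(k+1)] - poly over poly, x = -\frac{1}{8} from leading terms; C = -3 at k = 0.


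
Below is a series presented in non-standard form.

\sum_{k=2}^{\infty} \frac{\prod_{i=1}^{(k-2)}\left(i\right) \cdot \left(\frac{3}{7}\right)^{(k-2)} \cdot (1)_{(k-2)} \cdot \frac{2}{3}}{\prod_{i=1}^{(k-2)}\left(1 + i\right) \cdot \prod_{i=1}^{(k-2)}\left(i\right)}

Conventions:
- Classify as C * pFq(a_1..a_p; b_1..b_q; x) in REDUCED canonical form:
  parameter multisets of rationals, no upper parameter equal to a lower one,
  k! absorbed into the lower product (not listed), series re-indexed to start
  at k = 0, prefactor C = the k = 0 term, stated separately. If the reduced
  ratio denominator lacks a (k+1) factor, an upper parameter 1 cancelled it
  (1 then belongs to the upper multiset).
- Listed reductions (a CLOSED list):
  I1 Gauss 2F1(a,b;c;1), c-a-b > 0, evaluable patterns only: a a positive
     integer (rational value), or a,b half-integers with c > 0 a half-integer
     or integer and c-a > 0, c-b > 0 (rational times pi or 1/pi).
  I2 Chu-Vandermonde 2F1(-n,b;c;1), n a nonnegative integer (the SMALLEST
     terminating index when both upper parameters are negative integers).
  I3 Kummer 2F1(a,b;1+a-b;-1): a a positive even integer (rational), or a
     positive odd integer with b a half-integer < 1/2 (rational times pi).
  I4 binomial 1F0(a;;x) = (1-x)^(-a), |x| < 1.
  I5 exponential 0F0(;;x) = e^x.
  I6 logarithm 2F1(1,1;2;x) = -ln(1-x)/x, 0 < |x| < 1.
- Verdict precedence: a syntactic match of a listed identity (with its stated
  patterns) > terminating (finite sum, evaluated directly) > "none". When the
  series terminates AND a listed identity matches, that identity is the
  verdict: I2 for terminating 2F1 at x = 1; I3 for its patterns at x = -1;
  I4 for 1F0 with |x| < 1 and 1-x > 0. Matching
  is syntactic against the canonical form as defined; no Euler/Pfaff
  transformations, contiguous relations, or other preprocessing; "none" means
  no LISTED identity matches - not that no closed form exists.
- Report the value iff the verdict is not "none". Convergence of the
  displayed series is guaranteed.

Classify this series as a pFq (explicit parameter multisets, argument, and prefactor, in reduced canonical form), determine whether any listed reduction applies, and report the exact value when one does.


Prefactor \frac{2}{3}, argument \frac{3}{7}: 2F1 with upper {1, 1} over lower {2}. Verdict: logarithm (I6) fires (the logarithm: parameters (1,1;2), x = \frac{3}{7}). Its exact value is \left(-\frac{14}{9}\right) \cdot \ln\left(\frac{4}{7}\right).

Structural cue: x = \frac{3}{7} and the running product (C = 2/3, x = 3/7) telescopes to a rising factorial.
Consecutive-term ratio: r(k) = \frac{3}{7} * (k+1) (k+1) / [(k+2) (k+1)] - poly over poly, x = \frac{3}{7} from leading terms; C = \frac{2}{3} at k = 0.


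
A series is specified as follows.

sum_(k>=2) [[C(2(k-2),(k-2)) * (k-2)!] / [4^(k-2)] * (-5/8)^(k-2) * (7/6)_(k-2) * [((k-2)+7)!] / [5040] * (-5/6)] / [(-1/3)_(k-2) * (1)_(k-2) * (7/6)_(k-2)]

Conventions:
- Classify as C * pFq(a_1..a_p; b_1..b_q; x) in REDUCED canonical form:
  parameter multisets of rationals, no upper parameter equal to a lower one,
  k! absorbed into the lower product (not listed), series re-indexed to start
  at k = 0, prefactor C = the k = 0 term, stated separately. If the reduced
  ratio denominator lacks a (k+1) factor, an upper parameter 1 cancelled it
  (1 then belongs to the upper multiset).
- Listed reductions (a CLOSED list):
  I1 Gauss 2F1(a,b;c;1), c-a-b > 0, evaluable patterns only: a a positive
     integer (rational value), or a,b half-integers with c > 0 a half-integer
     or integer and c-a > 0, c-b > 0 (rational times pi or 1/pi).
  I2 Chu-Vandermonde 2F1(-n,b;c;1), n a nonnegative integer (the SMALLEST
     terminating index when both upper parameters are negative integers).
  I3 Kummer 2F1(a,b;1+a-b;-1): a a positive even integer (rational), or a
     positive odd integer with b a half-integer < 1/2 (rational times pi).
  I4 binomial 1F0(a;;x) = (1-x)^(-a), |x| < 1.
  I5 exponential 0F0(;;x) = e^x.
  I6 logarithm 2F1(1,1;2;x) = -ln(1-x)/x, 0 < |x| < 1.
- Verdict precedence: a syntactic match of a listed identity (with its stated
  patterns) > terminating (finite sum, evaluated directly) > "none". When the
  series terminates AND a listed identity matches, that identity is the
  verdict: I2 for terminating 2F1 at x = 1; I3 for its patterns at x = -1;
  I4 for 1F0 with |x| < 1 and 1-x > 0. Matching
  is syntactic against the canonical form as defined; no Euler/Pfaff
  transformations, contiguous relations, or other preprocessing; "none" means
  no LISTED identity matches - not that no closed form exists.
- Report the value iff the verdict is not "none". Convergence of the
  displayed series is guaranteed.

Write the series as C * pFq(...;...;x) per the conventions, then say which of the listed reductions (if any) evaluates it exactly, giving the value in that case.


The tell: from the first term -5/6: the parameter 7/6 appears in both the upper and lower lists and cancels.
Adjacent-term ratio: r(k) = (-5/8) * (k+1/2) (k+8) / [(k-1/3) (k+1)] - rational in k, leading ratio (-5/8); with t_0 = -5/6, classification follows.

Prefactor -5/6, argument -5/8: 2F1 with upper {1/2, 8} over lower {-1/3}. Verdict: none. Every listed pattern misses the 2F1 form at -5/8, upper {1/2, 8}.


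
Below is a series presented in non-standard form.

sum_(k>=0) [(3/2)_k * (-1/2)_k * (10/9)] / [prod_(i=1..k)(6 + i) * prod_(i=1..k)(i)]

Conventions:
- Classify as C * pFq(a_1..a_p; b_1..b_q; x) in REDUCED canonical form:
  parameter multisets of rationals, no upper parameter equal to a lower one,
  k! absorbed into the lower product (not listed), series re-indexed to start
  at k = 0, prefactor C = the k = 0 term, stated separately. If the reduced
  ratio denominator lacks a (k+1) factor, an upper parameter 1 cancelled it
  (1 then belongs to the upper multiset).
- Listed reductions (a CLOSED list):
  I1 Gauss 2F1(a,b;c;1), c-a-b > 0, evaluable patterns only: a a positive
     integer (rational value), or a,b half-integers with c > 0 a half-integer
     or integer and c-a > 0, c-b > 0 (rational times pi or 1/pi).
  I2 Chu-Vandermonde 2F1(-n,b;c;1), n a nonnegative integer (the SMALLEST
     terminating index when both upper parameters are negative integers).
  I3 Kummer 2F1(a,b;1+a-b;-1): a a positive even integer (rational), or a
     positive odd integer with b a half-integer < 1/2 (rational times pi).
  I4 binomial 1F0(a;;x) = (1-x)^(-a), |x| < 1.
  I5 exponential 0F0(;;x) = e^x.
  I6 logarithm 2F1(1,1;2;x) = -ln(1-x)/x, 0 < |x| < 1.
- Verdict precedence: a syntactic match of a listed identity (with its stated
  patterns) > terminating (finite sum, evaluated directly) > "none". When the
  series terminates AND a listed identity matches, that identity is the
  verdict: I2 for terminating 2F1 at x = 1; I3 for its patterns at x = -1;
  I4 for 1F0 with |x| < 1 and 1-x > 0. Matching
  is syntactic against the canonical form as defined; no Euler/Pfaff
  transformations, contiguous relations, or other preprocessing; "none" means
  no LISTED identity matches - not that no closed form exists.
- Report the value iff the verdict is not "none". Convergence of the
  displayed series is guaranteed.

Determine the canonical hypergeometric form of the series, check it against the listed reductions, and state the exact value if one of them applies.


The series (x = 1) is 2F1: upper {-1/2, 3/2}, lower {7}, prefactor 10/9. Verdict (x = 1): Gauss (I1, half-integer pattern) applies (x = 1; upper {-1/2, 3/2} half-integers, c = 7 in the evaluable pattern). Its exact value is (5242880/1702701) / pi.

The tell: t_0 being 10/9, the product of the first k integers (C = 10/9) is k!.
Step ratio: r(k) = 1 * (k-1/2) (k+3/2) / [(k+7) (k+1)] - poly over poly, x = 1 from leading terms; C = 10/9 at k = 0.


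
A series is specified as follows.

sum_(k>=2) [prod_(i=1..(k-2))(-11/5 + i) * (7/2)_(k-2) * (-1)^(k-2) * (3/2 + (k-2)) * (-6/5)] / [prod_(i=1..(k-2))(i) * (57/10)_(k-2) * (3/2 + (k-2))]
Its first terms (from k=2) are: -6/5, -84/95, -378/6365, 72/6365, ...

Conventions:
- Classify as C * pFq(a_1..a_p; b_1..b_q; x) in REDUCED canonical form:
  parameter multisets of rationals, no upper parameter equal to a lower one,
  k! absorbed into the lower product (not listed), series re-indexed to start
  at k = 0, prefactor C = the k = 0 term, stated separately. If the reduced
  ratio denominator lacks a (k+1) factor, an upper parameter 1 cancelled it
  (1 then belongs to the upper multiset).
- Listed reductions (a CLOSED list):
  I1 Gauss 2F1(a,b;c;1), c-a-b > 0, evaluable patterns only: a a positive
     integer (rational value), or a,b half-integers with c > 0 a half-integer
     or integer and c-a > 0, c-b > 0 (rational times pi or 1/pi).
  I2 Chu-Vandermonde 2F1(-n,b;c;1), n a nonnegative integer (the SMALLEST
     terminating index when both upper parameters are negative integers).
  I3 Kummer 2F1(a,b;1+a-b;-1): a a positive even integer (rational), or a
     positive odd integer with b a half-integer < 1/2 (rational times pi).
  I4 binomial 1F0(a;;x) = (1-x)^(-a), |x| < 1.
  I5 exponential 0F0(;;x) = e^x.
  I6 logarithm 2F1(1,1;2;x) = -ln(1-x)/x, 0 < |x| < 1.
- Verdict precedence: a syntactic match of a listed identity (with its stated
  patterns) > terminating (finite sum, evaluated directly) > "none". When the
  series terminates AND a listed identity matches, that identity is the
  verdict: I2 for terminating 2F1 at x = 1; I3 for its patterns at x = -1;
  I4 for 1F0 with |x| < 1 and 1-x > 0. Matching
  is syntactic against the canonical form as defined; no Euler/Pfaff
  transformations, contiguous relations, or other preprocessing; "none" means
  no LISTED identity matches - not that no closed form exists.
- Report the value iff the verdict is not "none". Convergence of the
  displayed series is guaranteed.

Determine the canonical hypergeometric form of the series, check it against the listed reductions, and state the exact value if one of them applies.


With C = -6/5: the canonical form is 2F1(-6/5, 7/2; 57/10; -1). Verdict: none - at argument -1 the multisets {-6/5, 7/2} ; {57/10} match no listed identity.

Structural cue: from the first term -6/5: the running product (prefactor -6/5) telescopes to a rising factorial.
Step ratio: r(k) = (-1) * (k-6/5) (k+7/2) / [(k+57/10) (k+1)] ; factor over Q: parameters, x = (-1), and C = -6/5.
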